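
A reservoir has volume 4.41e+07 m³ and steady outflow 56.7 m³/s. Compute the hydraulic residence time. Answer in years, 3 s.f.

Q = 56.7 m³/s × 3.156e+07 s/yr = 1.789e+09 m³/yr.
Hydraulic residence time τ = V/Q = 4.41e+07/1.789e+09 = 0.02465 yr.

0.0246 yr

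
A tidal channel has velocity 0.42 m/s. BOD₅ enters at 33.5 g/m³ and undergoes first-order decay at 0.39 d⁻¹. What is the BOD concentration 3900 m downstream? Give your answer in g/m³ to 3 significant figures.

Travel time t = 3900 m / 0.42 m/s = 3900/0.42 = 9286 s = 0.1075 d.
First-order decay: C = 33.5·exp(−0.39·0.1075) = 33.5·0.959 = 32.12 g/m³.

32.1 g/m³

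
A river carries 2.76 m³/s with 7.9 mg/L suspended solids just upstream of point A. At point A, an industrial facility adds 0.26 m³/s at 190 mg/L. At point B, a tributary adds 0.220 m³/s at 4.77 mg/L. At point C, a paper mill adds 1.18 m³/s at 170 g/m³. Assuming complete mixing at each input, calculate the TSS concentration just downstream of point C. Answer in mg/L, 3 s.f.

61.7 mg/L

After input A: C = (2.76·7.9 + 0.26·190) / 3.02 = 23.58 mg/L.
After input B: C = (3.02·23.58 + 0.22·4.77) / 3.24 = 22.3 mg/L.
After input C: C = (3.24·22.3 + 1.18·170) / 4.42 = 61.73 mg/L.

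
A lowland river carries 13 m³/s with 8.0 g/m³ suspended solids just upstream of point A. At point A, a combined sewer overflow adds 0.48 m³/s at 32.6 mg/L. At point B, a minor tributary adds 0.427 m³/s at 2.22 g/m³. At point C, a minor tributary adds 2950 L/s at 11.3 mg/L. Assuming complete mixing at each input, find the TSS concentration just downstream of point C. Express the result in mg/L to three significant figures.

After input A: C = (13·8 + 0.48·32.6) / 13.48 = 8.876 mg/L.
After input B: C = (13.48·8.876 + 0.427·2.22) / 13.91 = 8.672 mg/L.
2950 L/s = 2.95 m³/s.
After input C: C = (13.91·8.672 + 2.95·11.3) / 16.86 = 9.132 mg/L.

9.13 mg/L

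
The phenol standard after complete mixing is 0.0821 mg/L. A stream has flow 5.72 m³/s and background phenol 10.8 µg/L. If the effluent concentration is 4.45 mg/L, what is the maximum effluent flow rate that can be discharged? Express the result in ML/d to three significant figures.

10.8 µg/L = 0.0108 mg/L.
Mass balance at complete mixing: C_std·(Q_w + Q_r) = Q_w·C_e + Q_r·C_b.
Rearranging, Q_w = Q_r·(C_std − C_b)/(C_e − C_std) = 5.72·(0.0821 − 0.0108) / (4.45 − 0.0821) = 0.09337 m³/s.
= 8.067 ML/d.

8.07 ML/d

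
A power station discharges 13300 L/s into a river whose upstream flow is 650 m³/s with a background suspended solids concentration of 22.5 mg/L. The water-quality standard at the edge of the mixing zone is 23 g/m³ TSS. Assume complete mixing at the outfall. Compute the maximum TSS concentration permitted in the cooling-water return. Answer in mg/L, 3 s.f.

13300 L/s = 13.3 m³/s.
Mass balance: 23·663.3 = 13.3·Cₑ + 650·22.5.
Cₑ = (1.526e+04 − 1.462e+04) / 13.3 = 47.44 mg/L.

47.4 mg/L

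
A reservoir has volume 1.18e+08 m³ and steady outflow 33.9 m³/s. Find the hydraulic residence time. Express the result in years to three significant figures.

0.110 yr

Q = 33.9 m³/s × 3.156e+07 s/yr = 1.07e+09 m³/yr.
Hydraulic residence time τ = V/Q = 1.18e+08/1.07e+09 = 0.1103 yr.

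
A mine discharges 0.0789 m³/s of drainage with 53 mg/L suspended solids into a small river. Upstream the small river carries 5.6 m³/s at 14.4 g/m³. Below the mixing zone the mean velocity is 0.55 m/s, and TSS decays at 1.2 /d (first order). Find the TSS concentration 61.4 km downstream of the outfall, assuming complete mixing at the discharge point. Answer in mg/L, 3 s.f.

After complete mixing, C₀ = (0.0789·53 + 5.6·14.4) / 5.679 = 14.94 mg/L.
Travel time t = 6.14e+04 m / 0.55 m/s = 1.116e+05 s = 1.292 d.
C = 14.94·exp(−1.2·1.292) = 14.94·0.2121 = 3.169 mg/L.

3.17 mg/L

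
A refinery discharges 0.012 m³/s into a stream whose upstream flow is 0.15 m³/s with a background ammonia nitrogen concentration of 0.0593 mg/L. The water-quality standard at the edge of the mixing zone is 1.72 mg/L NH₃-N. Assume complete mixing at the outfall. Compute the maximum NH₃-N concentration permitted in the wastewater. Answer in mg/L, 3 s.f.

22.5 mg/L

Mass balance: 1.72·0.162 = 0.012·Cₑ + 0.15·0.0593.
Cₑ = (0.2786 − 0.008895) / 0.012 = 22.48 mg/L.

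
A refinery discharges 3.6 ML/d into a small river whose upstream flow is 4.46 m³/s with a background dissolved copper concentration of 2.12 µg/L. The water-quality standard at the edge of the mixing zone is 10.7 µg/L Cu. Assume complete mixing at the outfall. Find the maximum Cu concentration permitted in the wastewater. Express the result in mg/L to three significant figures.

3.6 ML/d = 0.04167 m³/s.
2.12 µg/L = 0.00212 mg/L.
10.7 µg/L = 0.0107 mg/L.
Mass balance: 0.0107·4.502 = 0.04167·Cₑ + 4.46·0.00212.
Cₑ = (0.04817 − 0.009455) / 0.04167 = 0.9291 mg/L.

0.929 mg/L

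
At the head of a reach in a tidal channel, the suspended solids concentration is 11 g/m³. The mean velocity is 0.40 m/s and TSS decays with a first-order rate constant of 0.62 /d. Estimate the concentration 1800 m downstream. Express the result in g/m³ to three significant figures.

10.7 g/m³

Travel time t = 1800 m / 0.40 m/s = 1800/0.40 = 4500 s = 0.05208 d.
First-order decay: C = 11·exp(−0.62·0.05208) = 11·0.9682 = 10.65 g/m³.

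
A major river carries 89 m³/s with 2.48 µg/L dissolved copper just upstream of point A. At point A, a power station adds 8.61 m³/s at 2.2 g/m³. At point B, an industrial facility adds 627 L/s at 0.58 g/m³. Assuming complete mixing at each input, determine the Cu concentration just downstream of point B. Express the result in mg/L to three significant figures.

0.199 mg/L

2.48 µg/L = 0.00248 mg/L.
After input A: C = (89·0.00248 + 8.61·2.2) / 97.61 = 0.1963 mg/L.
627 L/s = 0.627 m³/s.
After input B: C = (97.61·0.1963 + 0.627·0.58) / 98.24 = 0.1988 mg/L.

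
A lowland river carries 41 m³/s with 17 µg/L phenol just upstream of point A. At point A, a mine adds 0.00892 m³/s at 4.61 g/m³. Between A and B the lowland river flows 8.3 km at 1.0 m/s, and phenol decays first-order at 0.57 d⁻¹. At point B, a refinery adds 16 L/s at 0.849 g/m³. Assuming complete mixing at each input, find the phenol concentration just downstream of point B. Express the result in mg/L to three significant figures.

0.0174 mg/L

17 µg/L = 0.017 mg/L.
After input A: C = (41·0.017 + 0.00892·4.61) / 41.01 = 0.018 mg/L.
Over the 8.3 km reach to input B (t = 8300 s = 0.09606 d), decay gives C = 0.018·exp(−0.57·0.09606) = 0.01704 mg/L.
16 L/s = 0.016 m³/s.
After input B: C = (41.01·0.01704 + 0.016·0.849) / 41.02 = 0.01736 mg/L.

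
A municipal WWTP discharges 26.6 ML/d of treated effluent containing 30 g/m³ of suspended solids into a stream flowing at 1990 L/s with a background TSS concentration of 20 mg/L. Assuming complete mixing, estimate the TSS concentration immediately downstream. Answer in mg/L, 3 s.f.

21.3 mg/L

26.6 ML/d = 0.3079 m³/s.
1990 L/s = 1.99 m³/s.
By mass balance at complete mixing, C = (0.3079·30 + 1.99·20) / (0.3079 + 1.99) = 49.04/2.298 = 21.34 mg/L.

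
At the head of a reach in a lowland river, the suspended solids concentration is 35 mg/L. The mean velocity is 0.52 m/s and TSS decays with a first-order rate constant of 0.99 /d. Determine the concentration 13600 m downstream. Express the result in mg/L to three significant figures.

Travel time t = 13600 m / 0.52 m/s = 1.36e+04/0.52 = 2.615e+04 s = 0.3027 d.
First-order decay: C = 35·exp(−0.99·0.3027) = 35·0.7411 = 25.94 mg/L.

25.9 mg/L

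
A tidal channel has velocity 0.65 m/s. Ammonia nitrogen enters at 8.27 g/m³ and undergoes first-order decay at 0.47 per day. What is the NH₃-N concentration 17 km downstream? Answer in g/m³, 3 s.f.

Travel time t = 17 km / 0.65 m/s = 1.7e+04/0.65 = 2.615e+04 s = 0.3027 d.
First-order decay: C = 8.27·exp(−0.47·0.3027) = 8.27·0.8674 = 7.173 g/m³.

7.17 g/m³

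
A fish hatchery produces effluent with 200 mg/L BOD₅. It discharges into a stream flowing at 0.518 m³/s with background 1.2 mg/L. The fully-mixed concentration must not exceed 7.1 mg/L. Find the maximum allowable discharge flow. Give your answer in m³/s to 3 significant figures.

Mass balance at complete mixing: C_std·(Q_w + Q_r) = Q_w·C_e + Q_r·C_b.
Rearranging, Q_w = Q_r·(C_std − C_b)/(C_e − C_std) = 0.518·(7.1 − 1.2) / (200 − 7.1) = 0.01584 m³/s.

0.0158 m³/s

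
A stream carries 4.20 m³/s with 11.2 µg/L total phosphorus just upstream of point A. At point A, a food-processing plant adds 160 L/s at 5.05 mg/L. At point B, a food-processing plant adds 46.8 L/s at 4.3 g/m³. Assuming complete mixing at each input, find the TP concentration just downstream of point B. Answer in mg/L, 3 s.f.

11.2 µg/L = 0.0112 mg/L.
160 L/s = 0.16 m³/s.
After input A: C = (4.2·0.0112 + 0.16·5.05) / 4.36 = 0.1961 mg/L.
46.8 L/s = 0.0468 m³/s.
After input B: C = (4.36·0.1961 + 0.0468·4.3) / 4.407 = 0.2397 mg/L.

0.240 mg/L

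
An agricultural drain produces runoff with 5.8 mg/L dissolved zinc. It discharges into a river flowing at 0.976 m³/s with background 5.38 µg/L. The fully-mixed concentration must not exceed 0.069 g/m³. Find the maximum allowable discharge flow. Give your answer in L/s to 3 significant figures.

5.38 µg/L = 0.00538 mg/L.
Mass balance at complete mixing: C_std·(Q_w + Q_r) = Q_w·C_e + Q_r·C_b.
Rearranging, Q_w = Q_r·(C_std − C_b)/(C_e − C_std) = 0.976·(0.069 − 0.00538) / (5.8 − 0.069) = 0.01083 m³/s.
= 10.83 L/s.

10.8 L/s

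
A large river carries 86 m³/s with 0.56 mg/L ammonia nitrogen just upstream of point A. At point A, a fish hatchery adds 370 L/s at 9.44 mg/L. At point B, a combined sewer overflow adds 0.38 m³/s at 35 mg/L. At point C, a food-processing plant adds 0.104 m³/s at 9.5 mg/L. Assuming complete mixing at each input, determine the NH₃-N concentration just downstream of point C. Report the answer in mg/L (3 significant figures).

0.759 mg/L

370 L/s = 0.37 m³/s.
After input A: C = (86·0.56 + 0.37·9.44) / 86.37 = 0.598 mg/L.
After input B: C = (86.37·0.598 + 0.38·35) / 86.75 = 0.7487 mg/L.
After input C: C = (86.75·0.7487 + 0.104·9.5) / 86.85 = 0.7592 mg/L.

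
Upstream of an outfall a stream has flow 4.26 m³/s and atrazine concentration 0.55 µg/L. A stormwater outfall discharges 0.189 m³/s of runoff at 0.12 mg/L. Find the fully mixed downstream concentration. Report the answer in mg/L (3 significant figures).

0.00562 mg/L

0.55 µg/L = 0.00055 mg/L.
By mass balance at complete mixing, C = (0.189·0.12 + 4.26·0.00055) / (0.189 + 4.26) = 0.02502/4.449 = 0.005624 mg/L.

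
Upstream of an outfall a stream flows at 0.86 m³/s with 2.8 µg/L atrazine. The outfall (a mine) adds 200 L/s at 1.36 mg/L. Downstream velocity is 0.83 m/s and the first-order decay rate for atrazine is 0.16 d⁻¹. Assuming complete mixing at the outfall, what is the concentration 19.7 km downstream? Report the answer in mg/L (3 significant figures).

200 L/s = 0.2 m³/s.
2.8 µg/L = 0.0028 mg/L.
After complete mixing, C₀ = (0.2·1.36 + 0.86·0.0028) / 1.06 = 0.2589 mg/L.
Travel time t = 1.97e+04 m / 0.83 m/s = 2.373e+04 s = 0.2747 d.
C = 0.2589·exp(−0.16·0.2747) = 0.2589·0.957 = 0.2477 mg/L.

0.248 mg/L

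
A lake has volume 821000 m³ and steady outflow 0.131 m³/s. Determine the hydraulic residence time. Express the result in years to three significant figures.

0.199 yr

Q = 0.131 m³/s × 3.156e+07 s/yr = 4.134e+06 m³/yr.
Hydraulic residence time τ = V/Q = 821000/4.134e+06 = 0.1986 yr.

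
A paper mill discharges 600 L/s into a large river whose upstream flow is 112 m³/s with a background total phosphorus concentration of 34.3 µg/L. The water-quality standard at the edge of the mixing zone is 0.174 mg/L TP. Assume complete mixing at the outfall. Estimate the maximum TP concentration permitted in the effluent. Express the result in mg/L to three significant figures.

600 L/s = 0.6 m³/s.
34.3 µg/L = 0.0343 mg/L.
Mass balance: 0.174·112.6 = 0.6·Cₑ + 112·0.0343.
Cₑ = (19.59 − 3.842) / 0.6 = 26.25 mg/L.

26.3 mg/L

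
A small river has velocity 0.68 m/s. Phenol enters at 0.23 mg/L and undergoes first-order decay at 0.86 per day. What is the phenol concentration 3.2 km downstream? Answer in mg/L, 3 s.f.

Travel time t = 3.2 km / 0.68 m/s = 3200/0.68 = 4706 s = 0.05447 d.
First-order decay: C = 0.23·exp(−0.86·0.05447) = 0.23·0.9542 = 0.2195 mg/L.

0.219 mg/L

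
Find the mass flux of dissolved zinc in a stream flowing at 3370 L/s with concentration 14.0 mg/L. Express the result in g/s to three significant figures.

3370 L/s = 3.37 m³/s.
Mass flux = Q·C = 3.37 m³/s × 14 g/m³ = 47.18 g/s.

47.2 g/s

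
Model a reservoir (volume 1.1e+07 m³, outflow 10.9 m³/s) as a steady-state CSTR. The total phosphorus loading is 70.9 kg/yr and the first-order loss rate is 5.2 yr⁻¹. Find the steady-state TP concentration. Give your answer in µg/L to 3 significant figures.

0.177 µg/L

Outflow Q = 10.9 m³/s × 3.156e+07 s/yr = 3.44e+08 m³/yr.
Steady-state CSTR mass balance: W = Q·C + k·V·C, so C = W/(Q + kV).
Q + kV = 3.44e+08 + 5.2·1.1e+07 = 4.012e+08 m³/yr.
C = 70.9/4.012e+08 = 1.767e-07 kg/m³ = 0.0001767 mg/L = 0.1767 µg/L.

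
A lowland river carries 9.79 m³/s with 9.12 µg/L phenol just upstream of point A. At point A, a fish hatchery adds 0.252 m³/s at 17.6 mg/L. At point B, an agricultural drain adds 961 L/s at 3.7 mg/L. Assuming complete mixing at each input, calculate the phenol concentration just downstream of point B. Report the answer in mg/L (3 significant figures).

9.12 µg/L = 0.00912 mg/L.
After input A: C = (9.79·0.00912 + 0.252·17.6) / 10.04 = 0.4506 mg/L.
961 L/s = 0.961 m³/s.
After input B: C = (10.04·0.4506 + 0.961·3.7) / 11 = 0.7344 mg/L.

0.734 mg/L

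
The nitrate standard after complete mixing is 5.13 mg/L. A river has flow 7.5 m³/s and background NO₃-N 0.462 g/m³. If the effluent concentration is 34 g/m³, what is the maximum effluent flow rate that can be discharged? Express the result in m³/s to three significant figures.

1.21 m³/s

Mass balance at complete mixing: C_std·(Q_w + Q_r) = Q_w·C_e + Q_r·C_b.
Rearranging, Q_w = Q_r·(C_std − C_b)/(C_e − C_std) = 7.5·(5.13 − 0.462) / (34 − 5.13) = 1.213 m³/s.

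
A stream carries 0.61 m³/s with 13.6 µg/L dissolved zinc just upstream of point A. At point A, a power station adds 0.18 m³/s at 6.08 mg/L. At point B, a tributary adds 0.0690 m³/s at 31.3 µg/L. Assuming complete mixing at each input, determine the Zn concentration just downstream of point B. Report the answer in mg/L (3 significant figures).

1.29 mg/L

13.6 µg/L = 0.0136 mg/L.
After input A: C = (0.61·0.0136 + 0.18·6.08) / 0.79 = 1.396 mg/L.
31.3 µg/L = 0.0313 mg/L.
After input B: C = (0.79·1.396 + 0.069·0.0313) / 0.859 = 1.286 mg/L.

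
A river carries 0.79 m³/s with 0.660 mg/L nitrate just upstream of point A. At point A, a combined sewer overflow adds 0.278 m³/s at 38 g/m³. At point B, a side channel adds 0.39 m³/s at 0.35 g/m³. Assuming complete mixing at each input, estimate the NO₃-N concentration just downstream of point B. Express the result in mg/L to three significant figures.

7.70 mg/L

After input A: C = (0.79·0.66 + 0.278·38) / 1.068 = 10.38 mg/L.
After input B: C = (1.068·10.38 + 0.39·0.35) / 1.458 = 7.697 mg/L.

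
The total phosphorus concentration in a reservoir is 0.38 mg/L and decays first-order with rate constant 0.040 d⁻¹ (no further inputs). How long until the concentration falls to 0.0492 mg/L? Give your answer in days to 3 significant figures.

t = ln(C₀/C)/k = ln(0.38/0.0492)/0.040 = 2.044/0.040 = 51.11 d.

51.1 d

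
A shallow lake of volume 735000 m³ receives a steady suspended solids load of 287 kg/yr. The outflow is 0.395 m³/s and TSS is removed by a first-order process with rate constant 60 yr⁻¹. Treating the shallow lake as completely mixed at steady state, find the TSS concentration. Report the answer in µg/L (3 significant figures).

5.07 µg/L

Outflow Q = 0.395 m³/s × 3.156e+07 s/yr = 1.247e+07 m³/yr.
Steady-state CSTR mass balance: W = Q·C + k·V·C, so C = W/(Q + kV).
Q + kV = 1.247e+07 + 60·735000 = 5.657e+07 m³/yr.
C = 287/5.657e+07 = 5.074e-06 kg/m³ = 0.005074 mg/L = 5.074 µg/L.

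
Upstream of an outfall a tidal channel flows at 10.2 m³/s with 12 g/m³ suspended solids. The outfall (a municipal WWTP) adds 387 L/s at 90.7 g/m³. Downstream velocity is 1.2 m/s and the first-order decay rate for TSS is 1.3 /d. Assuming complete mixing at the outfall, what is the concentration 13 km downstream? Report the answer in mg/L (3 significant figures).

387 L/s = 0.387 m³/s.
After complete mixing, C₀ = (0.387·90.7 + 10.2·12) / 10.59 = 14.88 mg/L.
Travel time t = 1.3e+04 m / 1.2 m/s = 1.083e+04 s = 0.1254 d.
C = 14.88·exp(−1.3·0.1254) = 14.88·0.8496 = 12.64 mg/L.

12.6 mg/L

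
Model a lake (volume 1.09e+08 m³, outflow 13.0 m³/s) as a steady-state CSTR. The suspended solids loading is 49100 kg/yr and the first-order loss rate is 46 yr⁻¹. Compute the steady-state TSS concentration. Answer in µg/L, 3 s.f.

9.05 µg/L

Outflow Q = 13.0 m³/s × 3.156e+07 s/yr = 4.102e+08 m³/yr.
Steady-state CSTR mass balance: W = Q·C + k·V·C, so C = W/(Q + kV).
Q + kV = 4.102e+08 + 46·1.09e+08 = 5.424e+09 m³/yr.
C = 49100/5.424e+09 = 9.052e-06 kg/m³ = 0.009052 mg/L = 9.052 µg/L.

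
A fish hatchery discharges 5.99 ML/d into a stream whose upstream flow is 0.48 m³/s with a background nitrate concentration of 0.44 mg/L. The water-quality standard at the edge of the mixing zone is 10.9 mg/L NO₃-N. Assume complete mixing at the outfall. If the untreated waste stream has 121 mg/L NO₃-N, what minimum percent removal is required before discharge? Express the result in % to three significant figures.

5.99 ML/d = 0.06933 m³/s.
Mass balance: 10.9·0.5493 = 0.06933·Cₑ + 0.48·0.44.
Cₑ = (5.988 − 0.2112) / 0.06933 = 83.32 mg/L.
Required removal = 1 − 83.32/121 = 31.14 %.

31.1 %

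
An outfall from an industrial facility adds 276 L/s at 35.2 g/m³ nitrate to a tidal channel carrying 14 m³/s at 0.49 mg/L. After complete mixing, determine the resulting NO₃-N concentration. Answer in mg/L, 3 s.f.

276 L/s = 0.276 m³/s.
Flow-weighted mixing gives C = (0.276·35.2 + 14·0.49) / (0.276 + 14) = 16.58/14.28 = 1.161 mg/L.

1.16 mg/L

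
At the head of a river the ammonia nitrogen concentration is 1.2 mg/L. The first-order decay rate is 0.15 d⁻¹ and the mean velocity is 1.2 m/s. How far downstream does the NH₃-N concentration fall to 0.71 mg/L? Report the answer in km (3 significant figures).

363 km

From C = C₀·e^(−kt), t = ln(C₀/C)/k = ln(1.2/0.71)/0.15 = 0.5248/0.15 = 3.499 d.
Distance = v·t = 1.2 m/s × 3.023e+05 s = 3.627e+05 m = 362.7 km.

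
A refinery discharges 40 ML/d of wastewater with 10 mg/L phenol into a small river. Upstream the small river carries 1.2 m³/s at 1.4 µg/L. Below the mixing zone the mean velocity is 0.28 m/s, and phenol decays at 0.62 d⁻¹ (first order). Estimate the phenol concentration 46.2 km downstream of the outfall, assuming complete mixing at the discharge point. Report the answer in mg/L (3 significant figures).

0.852 mg/L

40 ML/d = 0.463 m³/s.
1.4 µg/L = 0.0014 mg/L.
After complete mixing, C₀ = (0.463·10 + 1.2·0.0014) / 1.663 = 2.785 mg/L.
Travel time t = 4.62e+04 m / 0.28 m/s = 1.65e+05 s = 1.91 d.
C = 2.785·exp(−0.62·1.91) = 2.785·0.306 = 0.8523 mg/L.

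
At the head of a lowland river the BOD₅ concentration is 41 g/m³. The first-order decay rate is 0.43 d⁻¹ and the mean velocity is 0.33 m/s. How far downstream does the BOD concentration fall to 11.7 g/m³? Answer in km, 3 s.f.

From C = C₀·e^(−kt), t = ln(C₀/C)/k = ln(41/11.7)/0.43 = 1.254/0.43 = 2.916 d.
Distance = v·t = 0.33 m/s × 2.52e+05 s = 8.315e+04 m = 83.15 km.

83.1 km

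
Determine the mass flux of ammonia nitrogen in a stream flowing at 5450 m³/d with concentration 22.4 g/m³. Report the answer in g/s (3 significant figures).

5450 m³/d = 0.06308 m³/s.
Mass flux = Q·C = 0.06308 m³/s × 22.4 g/m³ = 1.413 g/s.

1.41 g/s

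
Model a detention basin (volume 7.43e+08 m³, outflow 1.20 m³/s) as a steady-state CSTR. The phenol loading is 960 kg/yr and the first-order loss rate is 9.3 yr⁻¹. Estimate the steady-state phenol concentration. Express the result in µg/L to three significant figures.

0.138 µg/L

Outflow Q = 1.20 m³/s × 3.156e+07 s/yr = 3.787e+07 m³/yr.
Steady-state CSTR mass balance: W = Q·C + k·V·C, so C = W/(Q + kV).
Q + kV = 3.787e+07 + 9.3·7.43e+08 = 6.948e+09 m³/yr.
C = 960/6.948e+09 = 1.382e-07 kg/m³ = 0.0001382 mg/L = 0.1382 µg/L.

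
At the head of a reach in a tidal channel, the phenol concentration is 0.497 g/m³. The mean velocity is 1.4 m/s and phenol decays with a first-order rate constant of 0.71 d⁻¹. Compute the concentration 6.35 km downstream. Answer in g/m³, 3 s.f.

Travel time t = 6.35 km / 1.4 m/s = 6350/1.4 = 4536 s = 0.0525 d.
First-order decay: C = 0.497·exp(−0.71·0.0525) = 0.497·0.9634 = 0.4788 g/m³.

0.479 g/m³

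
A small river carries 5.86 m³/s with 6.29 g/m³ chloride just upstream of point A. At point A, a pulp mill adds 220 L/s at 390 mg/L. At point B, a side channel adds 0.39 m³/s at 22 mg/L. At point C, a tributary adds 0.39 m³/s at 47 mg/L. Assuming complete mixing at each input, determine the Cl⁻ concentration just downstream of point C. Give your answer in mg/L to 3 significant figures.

21.8 mg/L

220 L/s = 0.22 m³/s.
After input A: C = (5.86·6.29 + 0.22·390) / 6.08 = 20.17 mg/L.
After input B: C = (6.08·20.17 + 0.39·22) / 6.47 = 20.28 mg/L.
After input C: C = (6.47·20.28 + 0.39·47) / 6.86 = 21.8 mg/L.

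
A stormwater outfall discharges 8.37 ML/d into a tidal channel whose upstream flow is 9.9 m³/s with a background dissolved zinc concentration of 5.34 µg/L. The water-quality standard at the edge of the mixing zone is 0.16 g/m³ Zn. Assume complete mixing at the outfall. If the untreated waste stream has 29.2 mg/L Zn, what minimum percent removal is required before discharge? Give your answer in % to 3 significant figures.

45.3 %

8.37 ML/d = 0.09687 m³/s.
5.34 µg/L = 0.00534 mg/L.
Mass balance: 0.16·9.997 = 0.09687·Cₑ + 9.9·0.00534.
Cₑ = (1.6 − 0.05287) / 0.09687 = 15.97 mg/L.
Required removal = 1 − 15.97/29.2 = 45.32 %.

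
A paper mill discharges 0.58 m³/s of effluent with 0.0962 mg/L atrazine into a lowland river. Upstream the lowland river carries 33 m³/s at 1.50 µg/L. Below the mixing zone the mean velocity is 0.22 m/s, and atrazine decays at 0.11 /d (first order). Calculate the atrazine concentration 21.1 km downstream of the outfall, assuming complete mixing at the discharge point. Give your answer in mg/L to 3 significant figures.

1.50 µg/L = 0.0015 mg/L.
After complete mixing, C₀ = (0.58·0.0962 + 33·0.0015) / 33.58 = 0.003136 mg/L.
Travel time t = 2.11e+04 m / 0.22 m/s = 9.591e+04 s = 1.11 d.
C = 0.003136·exp(−0.11·1.11) = 0.003136·0.8851 = 0.002775 mg/L.

0.00278 mg/L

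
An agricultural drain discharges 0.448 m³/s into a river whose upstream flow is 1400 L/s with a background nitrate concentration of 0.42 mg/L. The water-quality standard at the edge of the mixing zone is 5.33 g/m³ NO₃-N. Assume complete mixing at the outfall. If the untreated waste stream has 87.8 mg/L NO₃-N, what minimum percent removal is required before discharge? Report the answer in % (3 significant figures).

76.5 %

1400 L/s = 1.4 m³/s.
Mass balance: 5.33·1.848 = 0.448·Cₑ + 1.4·0.42.
Cₑ = (9.85 − 0.588) / 0.448 = 20.67 mg/L.
Required removal = 1 − 20.67/87.8 = 76.45 %.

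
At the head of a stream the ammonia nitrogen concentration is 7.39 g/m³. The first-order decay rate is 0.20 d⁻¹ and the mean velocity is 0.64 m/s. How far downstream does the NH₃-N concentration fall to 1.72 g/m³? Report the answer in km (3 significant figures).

From C = C₀·e^(−kt), t = ln(C₀/C)/k = ln(7.39/1.72)/0.20 = 1.458/0.20 = 7.289 d.
Distance = v·t = 0.64 m/s × 6.298e+05 s = 4.031e+05 m = 403.1 km.

403 km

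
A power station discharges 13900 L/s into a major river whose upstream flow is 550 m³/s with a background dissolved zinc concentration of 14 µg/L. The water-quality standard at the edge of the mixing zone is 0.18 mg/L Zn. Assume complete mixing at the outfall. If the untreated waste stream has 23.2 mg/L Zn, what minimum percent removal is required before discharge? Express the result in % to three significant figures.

70.9 %

13900 L/s = 13.9 m³/s.
14 µg/L = 0.014 mg/L.
Mass balance: 0.18·563.9 = 13.9·Cₑ + 550·0.014.
Cₑ = (101.5 − 7.7) / 13.9 = 6.748 mg/L.
Required removal = 1 − 6.748/23.2 = 70.91 %.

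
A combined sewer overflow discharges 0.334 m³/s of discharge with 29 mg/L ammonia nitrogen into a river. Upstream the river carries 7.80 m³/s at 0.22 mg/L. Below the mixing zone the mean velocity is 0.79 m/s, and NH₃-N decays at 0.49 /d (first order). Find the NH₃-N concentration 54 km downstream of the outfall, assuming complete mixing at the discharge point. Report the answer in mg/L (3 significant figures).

0.951 mg/L

After complete mixing, C₀ = (0.334·29 + 7.8·0.22) / 8.134 = 1.402 mg/L.
Travel time t = 5.4e+04 m / 0.79 m/s = 6.835e+04 s = 0.7911 d.
C = 1.402·exp(−0.49·0.7911) = 1.402·0.6786 = 0.9513 mg/L.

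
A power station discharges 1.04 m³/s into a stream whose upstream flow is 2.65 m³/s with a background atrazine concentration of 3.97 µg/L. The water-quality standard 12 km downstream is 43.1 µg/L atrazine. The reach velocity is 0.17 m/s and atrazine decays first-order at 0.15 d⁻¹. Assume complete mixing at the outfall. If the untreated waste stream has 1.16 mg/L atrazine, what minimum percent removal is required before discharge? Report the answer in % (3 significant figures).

86.0 %

3.97 µg/L = 0.00397 mg/L.
43.1 µg/L = 0.0431 mg/L.
Travel time to the compliance point: t = 1.2e+04/0.17 = 7.059e+04 s = 0.817 d; decay factor exp(−0.15·0.817) = 0.8847.
So the concentration just after mixing may be at most 0.0431/0.8847 = 0.04872 mg/L.
Mass balance: 0.04872·3.69 = 1.04·Cₑ + 2.65·0.00397.
Cₑ = (0.1798 − 0.01052) / 1.04 = 0.1627 mg/L.
Required removal = 1 − 0.1627/1.16 = 85.97 %.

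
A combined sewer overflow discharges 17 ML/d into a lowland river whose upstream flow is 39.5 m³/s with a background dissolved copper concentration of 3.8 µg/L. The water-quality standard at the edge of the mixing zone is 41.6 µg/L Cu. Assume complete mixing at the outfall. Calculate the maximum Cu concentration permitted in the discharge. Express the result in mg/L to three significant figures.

7.63 mg/L

17 ML/d = 0.1968 m³/s.
3.8 µg/L = 0.0038 mg/L.
41.6 µg/L = 0.0416 mg/L.
Mass balance: 0.0416·39.7 = 0.1968·Cₑ + 39.5·0.0038.
Cₑ = (1.651 − 0.1501) / 0.1968 = 7.63 mg/L.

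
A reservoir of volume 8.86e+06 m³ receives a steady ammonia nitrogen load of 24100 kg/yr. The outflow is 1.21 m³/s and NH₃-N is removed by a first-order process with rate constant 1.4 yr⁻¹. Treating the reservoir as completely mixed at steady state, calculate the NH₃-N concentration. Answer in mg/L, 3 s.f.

0.476 mg/L

Outflow Q = 1.21 m³/s × 3.156e+07 s/yr = 3.818e+07 m³/yr.
Steady-state CSTR mass balance: W = Q·C + k·V·C, so C = W/(Q + kV).
Q + kV = 3.818e+07 + 1.4·8.86e+06 = 5.059e+07 m³/yr.
C = 24100/5.059e+07 = 0.0004764 kg/m³ = 0.4764 mg/L.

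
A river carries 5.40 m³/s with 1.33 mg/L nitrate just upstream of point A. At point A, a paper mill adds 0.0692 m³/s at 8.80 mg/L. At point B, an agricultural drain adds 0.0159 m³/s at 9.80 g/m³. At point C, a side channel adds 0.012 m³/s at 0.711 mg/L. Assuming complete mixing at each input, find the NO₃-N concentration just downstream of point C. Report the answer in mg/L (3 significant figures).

After input A: C = (5.4·1.33 + 0.0692·8.8) / 5.469 = 1.425 mg/L.
After input B: C = (5.469·1.425 + 0.0159·9.8) / 5.485 = 1.449 mg/L.
After input C: C = (5.485·1.449 + 0.012·0.711) / 5.497 = 1.447 mg/L.

1.45 mg/L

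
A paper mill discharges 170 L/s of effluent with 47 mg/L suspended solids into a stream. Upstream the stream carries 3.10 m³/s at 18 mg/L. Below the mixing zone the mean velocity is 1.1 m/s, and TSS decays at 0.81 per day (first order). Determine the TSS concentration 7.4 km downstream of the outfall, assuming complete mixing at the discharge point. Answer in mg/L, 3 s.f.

170 L/s = 0.17 m³/s.
After complete mixing, C₀ = (0.17·47 + 3.1·18) / 3.27 = 19.51 mg/L.
Travel time t = 7400 m / 1.1 m/s = 6727 s = 0.07786 d.
C = 19.51·exp(−0.81·0.07786) = 19.51·0.9389 = 18.32 mg/L.

18.3 mg/L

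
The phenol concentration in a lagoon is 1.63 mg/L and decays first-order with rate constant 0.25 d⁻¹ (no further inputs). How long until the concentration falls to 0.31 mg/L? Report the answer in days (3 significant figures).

t = ln(C₀/C)/k = ln(1.63/0.31)/0.25 = 1.66/0.25 = 6.639 d.

6.64 d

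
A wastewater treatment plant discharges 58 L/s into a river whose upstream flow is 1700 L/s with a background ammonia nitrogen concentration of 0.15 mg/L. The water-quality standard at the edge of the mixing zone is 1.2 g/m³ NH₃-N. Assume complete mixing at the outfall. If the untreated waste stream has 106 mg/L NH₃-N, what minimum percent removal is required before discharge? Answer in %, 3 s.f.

58 L/s = 0.058 m³/s.
1700 L/s = 1.7 m³/s.
Mass balance: 1.2·1.758 = 0.058·Cₑ + 1.7·0.15.
Cₑ = (2.11 − 0.255) / 0.058 = 31.98 mg/L.
Required removal = 1 − 31.98/106 = 69.83 %.

69.8 %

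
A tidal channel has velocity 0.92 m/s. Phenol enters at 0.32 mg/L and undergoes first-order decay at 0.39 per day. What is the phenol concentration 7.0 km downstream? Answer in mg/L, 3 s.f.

Travel time t = 7.0 km / 0.92 m/s = 7000/0.92 = 7609 s = 0.08806 d.
First-order decay: C = 0.32·exp(−0.39·0.08806) = 0.32·0.9662 = 0.3092 mg/L.

0.309 mg/L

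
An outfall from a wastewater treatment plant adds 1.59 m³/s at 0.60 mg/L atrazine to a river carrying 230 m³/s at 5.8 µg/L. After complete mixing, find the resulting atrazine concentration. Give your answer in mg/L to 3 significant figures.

5.8 µg/L = 0.0058 mg/L.
Conservation of mass across the mixing zone: C = (1.59·0.6 + 230·0.0058) / (1.59 + 230) = 2.288/231.6 = 0.00988 mg/L.

0.00988 mg/L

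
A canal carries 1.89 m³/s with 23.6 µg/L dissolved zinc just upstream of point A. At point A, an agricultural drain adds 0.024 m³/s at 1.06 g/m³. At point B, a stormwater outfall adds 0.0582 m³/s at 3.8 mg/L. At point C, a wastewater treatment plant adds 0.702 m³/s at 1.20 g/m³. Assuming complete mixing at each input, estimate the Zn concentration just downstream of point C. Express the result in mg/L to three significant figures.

0.424 mg/L

23.6 µg/L = 0.0236 mg/L.
After input A: C = (1.89·0.0236 + 0.024·1.06) / 1.914 = 0.0366 mg/L.
After input B: C = (1.914·0.0366 + 0.0582·3.8) / 1.972 = 0.1477 mg/L.
After input C: C = (1.972·0.1477 + 0.702·1.2) / 2.674 = 0.4239 mg/L.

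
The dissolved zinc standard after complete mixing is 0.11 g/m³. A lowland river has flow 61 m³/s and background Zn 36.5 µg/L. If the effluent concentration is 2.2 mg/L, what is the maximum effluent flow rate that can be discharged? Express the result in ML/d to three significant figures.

185 ML/d

36.5 µg/L = 0.0365 mg/L.
Mass balance at complete mixing: C_std·(Q_w + Q_r) = Q_w·C_e + Q_r·C_b.
Rearranging, Q_w = Q_r·(C_std − C_b)/(C_e − C_std) = 61·(0.11 − 0.0365) / (2.2 − 0.11) = 2.145 m³/s.
= 185.3 ML/d.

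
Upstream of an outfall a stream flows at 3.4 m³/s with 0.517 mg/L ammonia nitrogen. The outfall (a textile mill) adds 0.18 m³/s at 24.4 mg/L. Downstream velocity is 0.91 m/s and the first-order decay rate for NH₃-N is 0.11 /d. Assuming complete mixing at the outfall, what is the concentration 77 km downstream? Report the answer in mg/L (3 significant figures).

After complete mixing, C₀ = (0.18·24.4 + 3.4·0.517) / 3.58 = 1.718 mg/L.
Travel time t = 7.7e+04 m / 0.91 m/s = 8.462e+04 s = 0.9793 d.
C = 1.718·exp(−0.11·0.9793) = 1.718·0.8979 = 1.542 mg/L.

1.54 mg/L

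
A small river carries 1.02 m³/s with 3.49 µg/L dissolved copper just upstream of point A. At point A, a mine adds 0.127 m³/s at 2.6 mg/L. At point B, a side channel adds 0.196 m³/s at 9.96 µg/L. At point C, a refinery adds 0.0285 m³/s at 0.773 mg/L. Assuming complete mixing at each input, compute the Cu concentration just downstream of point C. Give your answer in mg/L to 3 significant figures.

3.49 µg/L = 0.00349 mg/L.
After input A: C = (1.02·0.00349 + 0.127·2.6) / 1.147 = 0.291 mg/L.
9.96 µg/L = 0.00996 mg/L.
After input B: C = (1.147·0.291 + 0.196·0.00996) / 1.343 = 0.25 mg/L.
After input C: C = (1.343·0.25 + 0.0285·0.773) / 1.371 = 0.2608 mg/L.

0.261 mg/L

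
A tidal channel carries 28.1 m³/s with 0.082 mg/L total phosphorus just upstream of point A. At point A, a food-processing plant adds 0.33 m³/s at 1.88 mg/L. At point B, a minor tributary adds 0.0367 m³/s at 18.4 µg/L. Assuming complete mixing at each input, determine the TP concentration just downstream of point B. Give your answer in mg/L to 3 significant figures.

After input A: C = (28.1·0.082 + 0.33·1.88) / 28.43 = 0.1029 mg/L.
18.4 µg/L = 0.0184 mg/L.
After input B: C = (28.43·0.1029 + 0.0367·0.0184) / 28.47 = 0.1028 mg/L.

0.103 mg/L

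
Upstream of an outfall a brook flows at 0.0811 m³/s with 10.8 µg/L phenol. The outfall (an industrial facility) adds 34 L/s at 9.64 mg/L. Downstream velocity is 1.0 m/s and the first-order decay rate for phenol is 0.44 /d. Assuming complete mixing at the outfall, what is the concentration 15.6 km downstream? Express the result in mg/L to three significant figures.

34 L/s = 0.034 m³/s.
10.8 µg/L = 0.0108 mg/L.
After complete mixing, C₀ = (0.034·9.64 + 0.0811·0.0108) / 0.1151 = 2.855 mg/L.
Travel time t = 1.56e+04 m / 1.0 m/s = 1.56e+04 s = 0.1806 d.
C = 2.855·exp(−0.44·0.1806) = 2.855·0.9236 = 2.637 mg/L.

2.64 mg/L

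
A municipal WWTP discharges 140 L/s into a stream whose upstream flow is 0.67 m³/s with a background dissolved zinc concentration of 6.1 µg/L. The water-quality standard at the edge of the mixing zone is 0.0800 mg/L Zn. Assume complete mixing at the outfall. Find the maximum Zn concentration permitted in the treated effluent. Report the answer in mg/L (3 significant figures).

0.434 mg/L

140 L/s = 0.14 m³/s.
6.1 µg/L = 0.0061 mg/L.
Mass balance: 0.08·0.81 = 0.14·Cₑ + 0.67·0.0061.
Cₑ = (0.0648 − 0.004087) / 0.14 = 0.4337 mg/L.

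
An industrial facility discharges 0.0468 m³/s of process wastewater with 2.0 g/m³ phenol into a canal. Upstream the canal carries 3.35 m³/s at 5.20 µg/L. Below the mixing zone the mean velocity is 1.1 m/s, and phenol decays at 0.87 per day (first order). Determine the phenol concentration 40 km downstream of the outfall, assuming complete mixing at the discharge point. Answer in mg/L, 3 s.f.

5.20 µg/L = 0.0052 mg/L.
After complete mixing, C₀ = (0.0468·2 + 3.35·0.0052) / 3.397 = 0.03268 mg/L.
Travel time t = 4e+04 m / 1.1 m/s = 3.636e+04 s = 0.4209 d.
C = 0.03268·exp(−0.87·0.4209) = 0.03268·0.6934 = 0.02266 mg/L.

0.0227 mg/L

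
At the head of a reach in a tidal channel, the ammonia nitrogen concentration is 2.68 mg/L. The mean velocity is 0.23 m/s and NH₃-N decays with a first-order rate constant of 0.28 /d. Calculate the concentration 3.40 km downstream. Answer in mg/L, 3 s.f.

2.55 mg/L

Travel time t = 3.40 km / 0.23 m/s = 3400/0.23 = 1.478e+04 s = 0.1711 d.
First-order decay: C = 2.68·exp(−0.28·0.1711) = 2.68·0.9532 = 2.555 mg/L.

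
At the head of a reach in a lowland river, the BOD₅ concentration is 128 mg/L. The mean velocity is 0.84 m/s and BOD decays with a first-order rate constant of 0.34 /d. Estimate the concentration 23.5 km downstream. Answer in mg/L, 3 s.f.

115 mg/L

Travel time t = 23.5 km / 0.84 m/s = 2.35e+04/0.84 = 2.798e+04 s = 0.3238 d.
First-order decay: C = 128·exp(−0.34·0.3238) = 128·0.8958 = 114.7 mg/L.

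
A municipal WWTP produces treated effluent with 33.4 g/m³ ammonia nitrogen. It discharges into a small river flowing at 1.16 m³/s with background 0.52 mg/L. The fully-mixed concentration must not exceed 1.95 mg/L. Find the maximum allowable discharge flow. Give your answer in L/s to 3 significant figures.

52.7 L/s

Mass balance at complete mixing: C_std·(Q_w + Q_r) = Q_w·C_e + Q_r·C_b.
Rearranging, Q_w = Q_r·(C_std − C_b)/(C_e − C_std) = 1.16·(1.95 − 0.52) / (33.4 − 1.95) = 0.05274 m³/s.
= 52.74 L/s.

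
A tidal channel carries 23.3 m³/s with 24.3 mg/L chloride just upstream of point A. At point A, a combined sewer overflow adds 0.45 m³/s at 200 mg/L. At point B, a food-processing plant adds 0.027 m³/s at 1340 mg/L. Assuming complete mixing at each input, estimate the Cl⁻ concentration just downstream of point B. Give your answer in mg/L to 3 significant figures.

After input A: C = (23.3·24.3 + 0.45·200) / 23.75 = 27.63 mg/L.
After input B: C = (23.75·27.63 + 0.027·1340) / 23.78 = 29.12 mg/L.

29.1 mg/L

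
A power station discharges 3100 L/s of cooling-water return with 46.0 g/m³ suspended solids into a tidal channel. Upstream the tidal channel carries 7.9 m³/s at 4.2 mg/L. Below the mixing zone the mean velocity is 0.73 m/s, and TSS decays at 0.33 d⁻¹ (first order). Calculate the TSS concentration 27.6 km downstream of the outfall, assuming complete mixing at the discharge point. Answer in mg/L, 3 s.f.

3100 L/s = 3.1 m³/s.
After complete mixing, C₀ = (3.1·46 + 7.9·4.2) / 11 = 15.98 mg/L.
Travel time t = 2.76e+04 m / 0.73 m/s = 3.781e+04 s = 0.4376 d.
C = 15.98·exp(−0.33·0.4376) = 15.98·0.8655 = 13.83 mg/L.

13.8 mg/L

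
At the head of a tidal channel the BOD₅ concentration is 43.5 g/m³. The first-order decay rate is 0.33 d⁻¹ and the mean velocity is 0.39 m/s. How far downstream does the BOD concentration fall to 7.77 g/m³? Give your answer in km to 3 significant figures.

From C = C₀·e^(−kt), t = ln(C₀/C)/k = ln(43.5/7.77)/0.33 = 1.722/0.33 = 5.22 d.
Distance = v·t = 0.39 m/s × 4.51e+05 s = 1.759e+05 m = 175.9 km.

176 km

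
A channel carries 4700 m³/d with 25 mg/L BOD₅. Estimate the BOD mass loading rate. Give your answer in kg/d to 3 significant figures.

4700 m³/d = 0.0544 m³/s.
Mass flux = Q·C = 0.0544 m³/s × 25 g/m³ = 1.36 g/s.
= 1.36 g/s × 86.4 = 117.5 kg/d.

118 kg/d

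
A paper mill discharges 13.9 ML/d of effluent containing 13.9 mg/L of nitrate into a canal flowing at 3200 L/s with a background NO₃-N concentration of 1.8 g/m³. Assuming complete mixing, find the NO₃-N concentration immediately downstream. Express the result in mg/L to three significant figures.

13.9 ML/d = 0.1609 m³/s.
3200 L/s = 3.2 m³/s.
Conservation of mass across the mixing zone: C = (0.1609·13.9 + 3.2·1.8) / (0.1609 + 3.2) = 7.996/3.361 = 2.379 mg/L.

2.38 mg/L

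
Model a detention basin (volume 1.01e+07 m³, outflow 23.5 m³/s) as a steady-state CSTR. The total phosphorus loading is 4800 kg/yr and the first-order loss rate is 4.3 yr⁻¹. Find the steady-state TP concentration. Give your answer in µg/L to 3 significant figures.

Outflow Q = 23.5 m³/s × 3.156e+07 s/yr = 7.416e+08 m³/yr.
Steady-state CSTR mass balance: W = Q·C + k·V·C, so C = W/(Q + kV).
Q + kV = 7.416e+08 + 4.3·1.01e+07 = 7.85e+08 m³/yr.
C = 4800/7.85e+08 = 6.114e-06 kg/m³ = 0.006114 mg/L = 6.114 µg/L.

6.11 µg/L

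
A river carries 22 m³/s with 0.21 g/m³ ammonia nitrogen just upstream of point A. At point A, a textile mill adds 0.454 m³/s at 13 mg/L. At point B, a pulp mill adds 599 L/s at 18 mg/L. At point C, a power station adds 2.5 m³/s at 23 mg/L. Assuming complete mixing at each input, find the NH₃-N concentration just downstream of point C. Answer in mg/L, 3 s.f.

After input A: C = (22·0.21 + 0.454·13) / 22.45 = 0.4686 mg/L.
599 L/s = 0.599 m³/s.
After input B: C = (22.45·0.4686 + 0.599·18) / 23.05 = 0.9241 mg/L.
After input C: C = (23.05·0.9241 + 2.5·23) / 25.55 = 3.084 mg/L.

3.08 mg/L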